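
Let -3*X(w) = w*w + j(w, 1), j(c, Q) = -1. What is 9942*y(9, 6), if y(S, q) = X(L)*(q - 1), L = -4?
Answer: -248550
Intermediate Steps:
X(w) = ⅓ - w²/3 (X(w) = -(w*w - 1)/3 = -(w² - 1)/3 = -(-1 + w²)/3 = ⅓ - w²/3)
y(S, q) = 5 - 5*q (y(S, q) = (⅓ - ⅓*(-4)²)*(q - 1) = (⅓ - ⅓*16)*(-1 + q) = (⅓ - 16/3)*(-1 + q) = -5*(-1 + q) = 5 - 5*q)
9942*y(9, 6) = 9942*(5 - 5*6) = 9942*(5 - 30) = 9942*(-25) = -248550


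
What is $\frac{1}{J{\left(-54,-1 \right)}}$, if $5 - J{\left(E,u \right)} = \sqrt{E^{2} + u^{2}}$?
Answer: $- \frac{5}{2892} - \frac{\sqrt{2917}}{2892} \approx -0.020404$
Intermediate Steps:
$J{\left(E,u \right)} = 5 - \sqrt{E^{2} + u^{2}}$
$\frac{1}{J{\left(-54,-1 \right)}} = \frac{1}{5 - \sqrt{\left(-54\right)^{2} + \left(-1\right)^{2}}} = \frac{1}{5 - \sqrt{2916 + 1}} = \frac{1}{5 - \sqrt{2917}}$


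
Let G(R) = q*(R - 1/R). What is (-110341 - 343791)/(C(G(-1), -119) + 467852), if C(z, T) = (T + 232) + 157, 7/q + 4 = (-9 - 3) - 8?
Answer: -227066/234061 ≈ -0.97011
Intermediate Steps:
q = -7/24 (q = 7/(-4 + ((-9 - 3) - 8)) = 7/(-4 + (-12 - 8)) = 7/(-4 - 20) = 7/(-24) = 7*(-1/24) = -7/24 ≈ -0.29167)
G(R) = -7*R/24 + 7/(24*R) (G(R) = -7*(R - 1/R)/24 = -7*R/24 + 7/(24*R))
C(z, T) = 389 + T (C(z, T) = (232 + T) + 157 = 389 + T)
(-110341 - 343791)/(C(G(-1), -119) + 467852) = (-110341 - 343791)/((389 - 119) + 467852) = -454132/(270 + 467852) = -454132/468122 = -454132*1/468122 = -227066/234061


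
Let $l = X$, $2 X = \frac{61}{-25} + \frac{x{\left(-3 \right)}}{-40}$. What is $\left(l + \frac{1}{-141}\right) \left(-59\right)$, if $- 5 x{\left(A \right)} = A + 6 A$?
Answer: $\frac{4257971}{56400} \approx 75.496$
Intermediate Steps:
$x{\left(A \right)} = - \frac{7 A}{5}$ ($x{\left(A \right)} = - \frac{A + 6 A}{5} = - \frac{7 A}{5}$)
$X = - \frac{509}{400}$ ($X = \frac{\frac{61}{-25} + \frac{\left(- \frac{7}{5}\right) \left(-3\right)}{-40}}{2} = \frac{61 \left(- \frac{1}{25}\right) + \frac{21}{5} \left(- \frac{1}{40}\right)}{2} = \frac{- \frac{61}{25} - \frac{21}{200}}{2} = \frac{1}{2} \left(- \frac{509}{200}\right) = - \frac{509}{400} \approx -1.2725$)
$l = - \frac{509}{400} \approx -1.2725$
$\left(l + \frac{1}{-141}\right) \left(-59\right) = \left(- \frac{509}{400} + \frac{1}{-141}\right) \left(-59\right) = \left(- \frac{509}{400} - \frac{1}{141}\right) \left(-59\right) = \left(- \frac{72169}{56400}\right) \left(-59\right) = \frac{4257971}{56400}$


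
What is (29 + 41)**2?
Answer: 4900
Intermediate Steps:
(29 + 41)**2 = 70**2 = 4900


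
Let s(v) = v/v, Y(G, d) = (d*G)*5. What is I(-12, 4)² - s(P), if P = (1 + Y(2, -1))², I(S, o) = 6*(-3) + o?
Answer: 195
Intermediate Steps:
Y(G, d) = 5*G*d (Y(G, d) = (G*d)*5 = 5*G*d)
I(S, o) = -18 + o
P = 81 (P = (1 + 5*2*(-1))² = (1 - 10)² = (-9)² = 81)
s(v) = 1
I(-12, 4)² - s(P) = (-18 + 4)² - 1*1 = (-14)² - 1 = 196 - 1 = 195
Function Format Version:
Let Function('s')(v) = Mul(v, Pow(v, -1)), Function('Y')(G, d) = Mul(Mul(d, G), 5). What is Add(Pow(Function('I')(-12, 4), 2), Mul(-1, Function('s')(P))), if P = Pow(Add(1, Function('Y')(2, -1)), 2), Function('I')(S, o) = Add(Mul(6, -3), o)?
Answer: 195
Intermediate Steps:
Function('Y')(G, d) = Mul(5, G, d) (Function('Y')(G, d) = Mul(Mul(G, d), 5) = Mul(5, G, d))
Function('I')(S, o) = Add(-18, o)
P = 81 (P = Pow(Add(1, Mul(5, 2, -1)), 2) = Pow(Add(1, -10), 2) = Pow(-9, 2) = 81)
Function('s')(v) = 1
Add(Pow(Function('I')(-12, 4), 2), Mul(-1, Function('s')(P))) = Add(Pow(Add(-18, 4), 2), Mul(-1, 1)) = Add(Pow(-14, 2), -1) = Add(196, -1) = 195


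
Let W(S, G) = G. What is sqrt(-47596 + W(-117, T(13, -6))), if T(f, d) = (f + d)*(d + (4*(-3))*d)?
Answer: I*sqrt(47134) ≈ 217.1*I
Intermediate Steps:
T(f, d) = -11*d*(d + f) (T(f, d) = (d + f)*(d - 12*d) = (d + f)*(-11*d) = -11*d*(d + f))
sqrt(-47596 + W(-117, T(13, -6))) = sqrt(-47596 - 11*(-6)*(-6 + 13)) = sqrt(-47596 - 11*(-6)*7) = sqrt(-47596 + 462) = sqrt(-47134) = I*sqrt(47134)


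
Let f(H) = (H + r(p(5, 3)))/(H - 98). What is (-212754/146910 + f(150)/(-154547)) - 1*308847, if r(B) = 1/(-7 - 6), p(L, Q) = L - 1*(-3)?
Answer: -13390623379812667/43356615380 ≈ -3.0885e+5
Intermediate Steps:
p(L, Q) = 3 + L (p(L, Q) = L + 3 = 3 + L)
r(B) = -1/13 (r(B) = 1/(-13) = -1/13)
f(H) = (-1/13 + H)/(-98 + H) (f(H) = (H - 1/13)/(H - 98) = (-1/13 + H)/(-98 + H))
(-212754/146910 + f(150)/(-154547)) - 1*308847 = (-212754/146910 + ((-1/13 + 150)/(-98 + 150))/(-154547)) - 1*308847 = (-212754*1/146910 + ((1949/13)/52)*(-1/154547)) - 308847 = (-601/415 + ((1/52)*(1949/13))*(-1/154547)) - 308847 = (-601/415 + (1949/676)*(-1/154547)) - 308847 = (-601/415 - 1949/104473772) - 308847 = -62789545807/43356615380 - 308847 = -13390623379812667/43356615380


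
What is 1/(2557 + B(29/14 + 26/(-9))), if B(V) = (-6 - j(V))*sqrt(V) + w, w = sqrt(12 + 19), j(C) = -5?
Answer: 42/(107394 + 42*sqrt(31) - I*sqrt(1442)) ≈ 0.00039023 + 1.3768e-7*I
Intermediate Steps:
w = sqrt(31) ≈ 5.5678
B(V) = sqrt(31) - sqrt(V) (B(V) = (-6 - 1*(-5))*sqrt(V) + sqrt(31) = (-6 + 5)*sqrt(V) + sqrt(31) = -sqrt(V) + sqrt(31) = sqrt(31) - sqrt(V))
1/(2557 + B(29/14 + 26/(-9))) = 1/(2557 + (sqrt(31) - sqrt(29/14 + 26/(-9)))) = 1/(2557 + (sqrt(31) - sqrt(29*(1/14) + 26*(-1/9)))) = 1/(2557 + (sqrt(31) - sqrt(29/14 - 26/9))) = 1/(2557 + (sqrt(31) - sqrt(-103/126))) = 1/(2557 + (sqrt(31) - I*sqrt(1442)/42)) = 1/(2557 + sqrt(31) - I*sqrt(1442)/42)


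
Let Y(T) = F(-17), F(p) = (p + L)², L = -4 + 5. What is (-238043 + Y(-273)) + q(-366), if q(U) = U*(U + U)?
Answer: 30125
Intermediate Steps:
L = 1
F(p) = (1 + p)² (F(p) = (p + 1)² = (1 + p)²)
Y(T) = 256 (Y(T) = (1 - 17)² = (-16)² = 256)
q(U) = 2*U² (q(U) = U*(2*U) = 2*U²)
(-238043 + Y(-273)) + q(-366) = (-238043 + 256) + 2*(-366)² = -237787 + 2*133956 = -237787 + 267912 = 30125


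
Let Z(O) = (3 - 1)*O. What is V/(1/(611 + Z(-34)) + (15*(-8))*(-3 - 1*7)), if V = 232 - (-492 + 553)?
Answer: 92853/651601 ≈ 0.14250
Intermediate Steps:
Z(O) = 2*O
V = 171 (V = 232 - 1*61 = 232 - 61 = 171)
V/(1/(611 + Z(-34)) + (15*(-8))*(-3 - 1*7)) = 171/(1/(611 + 2*(-34)) + (15*(-8))*(-3 - 1*7)) = 171/(1/(611 - 68) - 120*(-3 - 7)) = 171/(1/543 - 120*(-10)) = 171/(1/543 + 1200) = 171/(651601/543) = 171*(543/651601) = 92853/651601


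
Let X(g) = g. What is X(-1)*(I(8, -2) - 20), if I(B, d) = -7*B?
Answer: 76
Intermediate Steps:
X(-1)*(I(8, -2) - 20) = -(-7*8 - 20) = -(-56 - 20) = -1*(-76) = 76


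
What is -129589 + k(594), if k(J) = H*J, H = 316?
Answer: 58115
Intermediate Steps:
k(J) = 316*J
-129589 + k(594) = -129589 + 316*594 = -129589 + 187704 = 58115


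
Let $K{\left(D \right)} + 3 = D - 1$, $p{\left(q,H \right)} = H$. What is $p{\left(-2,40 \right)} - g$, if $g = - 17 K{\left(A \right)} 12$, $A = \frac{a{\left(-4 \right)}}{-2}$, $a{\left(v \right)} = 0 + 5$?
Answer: $-1286$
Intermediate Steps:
$a{\left(v \right)} = 5$
$A = - \frac{5}{2}$ ($A = \frac{5}{-2} = 5 \left(- \frac{1}{2}\right) = - \frac{5}{2} \approx -2.5$)
$K{\left(D \right)} = -4 + D$ ($K{\left(D \right)} = -3 + \left(D - 1\right) = -3 + \left(-1 + D\right) = -4 + D$)
$g = 1326$ ($g = - 17 \left(-4 - \frac{5}{2}\right) 12 = \left(-17\right) \left(- \frac{13}{2}\right) 12 = \frac{221}{2} \cdot 12 = 1326$)
$p{\left(-2,40 \right)} - g = 40 - 1326 = -1286$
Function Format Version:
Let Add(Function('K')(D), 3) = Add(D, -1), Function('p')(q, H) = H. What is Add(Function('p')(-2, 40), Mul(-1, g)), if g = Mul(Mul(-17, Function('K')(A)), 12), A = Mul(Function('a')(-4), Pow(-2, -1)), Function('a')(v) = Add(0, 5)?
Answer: -1286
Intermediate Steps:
Function('a')(v) = 5
A = Rational(-5, 2) (A = Mul(5, Pow(-2, -1)) = Mul(5, Rational(-1, 2)) = Rational(-5, 2) ≈ -2.5000)
Function('K')(D) = Add(-4, D) (Function('K')(D) = Add(-3, Add(D, -1)) = Add(-3, Add(-1, D)) = Add(-4, D))
g = 1326 (g = Mul(Mul(-17, Add(-4, Rational(-5, 2))), 12) = Mul(Mul(-17, Rational(-13, 2)), 12) = Mul(Rational(221, 2), 12) = 1326)
Add(Function('p')(-2, 40), Mul(-1, g)) = Add(40, Mul(-1, 1326)) = Add(40, -1326) = -1286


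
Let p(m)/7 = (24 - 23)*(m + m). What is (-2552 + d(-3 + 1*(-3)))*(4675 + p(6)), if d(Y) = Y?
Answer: -12173522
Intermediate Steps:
p(m) = 14*m (p(m) = 7*((24 - 23)*(m + m)) = 7*(1*(2*m)) = 7*(2*m) = 14*m)
(-2552 + d(-3 + 1*(-3)))*(4675 + p(6)) = (-2552 + (-3 + 1*(-3)))*(4675 + 14*6) = (-2552 + (-3 - 3))*(4675 + 84) = (-2552 - 6)*4759 = -2558*4759 = -12173522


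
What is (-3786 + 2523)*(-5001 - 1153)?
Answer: 7772502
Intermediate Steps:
(-3786 + 2523)*(-5001 - 1153) = -1263*(-6154) = 7772502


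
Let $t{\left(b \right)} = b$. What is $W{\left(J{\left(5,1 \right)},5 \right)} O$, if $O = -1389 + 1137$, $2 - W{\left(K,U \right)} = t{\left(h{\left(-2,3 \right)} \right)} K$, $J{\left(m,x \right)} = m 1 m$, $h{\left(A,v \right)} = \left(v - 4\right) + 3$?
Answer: $12096$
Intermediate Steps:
$h{\left(A,v \right)} = -1 + v$ ($h{\left(A,v \right)} = \left(-4 + v\right) + 3 = -1 + v$)
$J{\left(m,x \right)} = m^{2}$ ($J{\left(m,x \right)} = m m = m^{2}$)
$W{\left(K,U \right)} = 2 - 2 K$ ($W{\left(K,U \right)} = 2 - \left(-1 + 3\right) K = 2 - 2 K$)
$O = -252$
$W{\left(J{\left(5,1 \right)},5 \right)} O = \left(2 - 2 \cdot 5^{2}\right) \left(-252\right) = \left(2 - 50\right) \left(-252\right) = \left(-48\right) \left(-252\right) = 12096$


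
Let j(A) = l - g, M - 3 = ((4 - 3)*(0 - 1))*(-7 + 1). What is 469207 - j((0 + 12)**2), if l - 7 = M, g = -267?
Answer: 468924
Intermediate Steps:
M = 9 (M = 3 + ((4 - 3)*(0 - 1))*(-7 + 1) = 3 + (1*(-1))*(-6) = 3 - 1*(-6) = 3 + 6 = 9)
l = 16 (l = 7 + 9 = 16)
j(A) = 283 (j(A) = 16 - 1*(-267) = 16 + 267 = 283)
469207 - j((0 + 12)**2) = 469207 - 1*283 = 469207 - 283 = 468924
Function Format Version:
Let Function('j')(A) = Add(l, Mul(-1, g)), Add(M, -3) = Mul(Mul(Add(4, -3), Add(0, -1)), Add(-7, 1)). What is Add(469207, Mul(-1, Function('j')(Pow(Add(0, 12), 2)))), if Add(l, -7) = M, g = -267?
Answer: 468924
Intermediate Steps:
M = 9 (M = Add(3, Mul(Mul(Add(4, -3), Add(0, -1)), Add(-7, 1))) = Add(3, Mul(Mul(1, -1), -6)) = Add(3, Mul(-1, -6)) = Add(3, 6) = 9)
l = 16 (l = Add(7, 9) = 16)
Function('j')(A) = 283 (Function('j')(A) = Add(16, Mul(-1, -267)) = Add(16, 267) = 283)
Add(469207, Mul(-1, Function('j')(Pow(Add(0, 12), 2)))) = Add(469207, Mul(-1, 283)) = Add(469207, -283) = 468924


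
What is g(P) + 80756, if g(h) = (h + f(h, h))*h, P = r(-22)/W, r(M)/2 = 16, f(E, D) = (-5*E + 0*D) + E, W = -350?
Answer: 2473151732/30625 ≈ 80756.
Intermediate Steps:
f(E, D) = -4*E (f(E, D) = (-5*E + 0) + E = -5*E + E = -4*E)
r(M) = 32 (r(M) = 2*16 = 32)
P = -16/175 (P = 32/(-350) = 32*(-1/350) = -16/175 ≈ -0.091429)
g(h) = -3*h² (g(h) = (h - 4*h)*h = (-3*h)*h = -3*h²)
g(P) + 80756 = -3*(-16/175)² + 80756 = -3*256/30625 + 80756 = -768/30625 + 80756 = 2473151732/30625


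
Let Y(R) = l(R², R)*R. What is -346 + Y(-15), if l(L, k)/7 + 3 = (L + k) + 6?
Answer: -22711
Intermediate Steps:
l(L, k) = 21 + 7*L + 7*k (l(L, k) = -21 + 7*((L + k) + 6) = -21 + 7*(6 + L + k) = -21 + (42 + 7*L + 7*k) = 21 + 7*L + 7*k)
Y(R) = R*(21 + 7*R + 7*R²) (Y(R) = (21 + 7*R² + 7*R)*R = (21 + 7*R + 7*R²)*R = R*(21 + 7*R + 7*R²))
-346 + Y(-15) = -346 + 7*(-15)*(3 - 15 + (-15)²) = -346 + 7*(-15)*(3 - 15 + 225) = -346 + 7*(-15)*213 = -346 - 22365 = -22711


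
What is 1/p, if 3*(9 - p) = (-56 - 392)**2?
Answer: -3/200677 ≈ -1.4949e-5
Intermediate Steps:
p = -200677/3 (p = 9 - (-56 - 392)**2/3 = 9 - 1/3*(-448)**2 = 9 - 1/3*200704 = 9 - 200704/3 = -200677/3 ≈ -66892.)
1/p = 1/(-200677/3) = -3/200677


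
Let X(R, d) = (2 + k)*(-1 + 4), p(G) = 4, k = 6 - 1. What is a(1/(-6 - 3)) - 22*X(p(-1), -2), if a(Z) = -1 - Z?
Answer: -4166/9 ≈ -462.89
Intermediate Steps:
k = 5
X(R, d) = 21 (X(R, d) = (2 + 5)*(-1 + 4) = 7*3 = 21)
a(1/(-6 - 3)) - 22*X(p(-1), -2) = (-1 - 1/(-6 - 3)) - 22*21 = (-1 - 1/(-9)) - 462 = (-1 - 1*(-⅑)) - 462 = (-1 + ⅑) - 462 = -8/9 - 462 = -4166/9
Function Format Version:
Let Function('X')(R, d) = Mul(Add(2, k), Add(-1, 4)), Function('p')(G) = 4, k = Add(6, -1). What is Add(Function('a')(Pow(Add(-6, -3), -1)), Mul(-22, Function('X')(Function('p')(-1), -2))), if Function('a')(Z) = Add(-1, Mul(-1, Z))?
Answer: Rational(-4166, 9) ≈ -462.89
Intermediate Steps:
k = 5
Function('X')(R, d) = 21 (Function('X')(R, d) = Mul(Add(2, 5), Add(-1, 4)) = Mul(7, 3) = 21)
Add(Function('a')(Pow(Add(-6, -3), -1)), Mul(-22, Function('X')(Function('p')(-1), -2))) = Add(Add(-1, Mul(-1, Pow(Add(-6, -3), -1))), Mul(-22, 21)) = Add(Add(-1, Mul(-1, Pow(-9, -1))), -462) = Add(Add(-1, Mul(-1, Rational(-1, 9))), -462) = Add(Add(-1, Rational(1, 9)), -462) = Add(Rational(-8, 9), -462) = Rational(-4166, 9)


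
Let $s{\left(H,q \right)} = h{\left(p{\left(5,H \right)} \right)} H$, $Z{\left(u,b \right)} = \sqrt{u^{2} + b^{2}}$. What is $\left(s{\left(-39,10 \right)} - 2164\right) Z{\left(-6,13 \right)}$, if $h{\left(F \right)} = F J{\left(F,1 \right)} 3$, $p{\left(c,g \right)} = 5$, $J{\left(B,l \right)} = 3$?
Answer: $- 3919 \sqrt{205} \approx -56112.0$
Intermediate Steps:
$h{\left(F \right)} = 9 F$ ($h{\left(F \right)} = F 3 \cdot 3 = 3 F 3 = 9 F$)
$Z{\left(u,b \right)} = \sqrt{b^{2} + u^{2}}$
$s{\left(H,q \right)} = 45 H$ ($s{\left(H,q \right)} = 9 \cdot 5 H = 45 H$)
$\left(s{\left(-39,10 \right)} - 2164\right) Z{\left(-6,13 \right)} = \left(45 \left(-39\right) - 2164\right) \sqrt{13^{2} + \left(-6\right)^{2}} = \left(-1755 - 2164\right) \sqrt{169 + 36} = - 3919 \sqrt{205}$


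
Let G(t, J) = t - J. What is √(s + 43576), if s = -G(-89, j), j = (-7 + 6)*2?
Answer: √43663 ≈ 208.96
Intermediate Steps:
j = -2 (j = -1*2 = -2)
s = 87 (s = -(-89 - 1*(-2)) = -(-89 + 2) = -1*(-87) = 87)
√(s + 43576) = √(87 + 43576) = √43663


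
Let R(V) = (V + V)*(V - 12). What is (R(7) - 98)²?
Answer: 28224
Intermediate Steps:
R(V) = 2*V*(-12 + V) (R(V) = (2*V)*(-12 + V) = 2*V*(-12 + V))
(R(7) - 98)² = (2*7*(-12 + 7) - 98)² = (2*7*(-5) - 98)² = (-70 - 98)² = (-168)² = 28224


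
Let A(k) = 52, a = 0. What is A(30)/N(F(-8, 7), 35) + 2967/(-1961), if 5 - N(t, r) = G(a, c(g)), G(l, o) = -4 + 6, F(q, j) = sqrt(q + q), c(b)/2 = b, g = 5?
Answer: 93071/5883 ≈ 15.820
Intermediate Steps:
c(b) = 2*b
F(q, j) = sqrt(2)*sqrt(q) (F(q, j) = sqrt(2*q) = sqrt(2)*sqrt(q))
G(l, o) = 2
N(t, r) = 3 (N(t, r) = 5 - 1*2 = 5 - 2 = 3)
A(30)/N(F(-8, 7), 35) + 2967/(-1961) = 52/3 + 2967/(-1961) = 52*(1/3) + 2967*(-1/1961) = 52/3 - 2967/1961 = 93071/5883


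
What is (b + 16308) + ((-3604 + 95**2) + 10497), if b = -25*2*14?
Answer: 31526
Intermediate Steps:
b = -700 (b = -50*14 = -700)
(b + 16308) + ((-3604 + 95**2) + 10497) = (-700 + 16308) + ((-3604 + 95**2) + 10497) = 15608 + ((-3604 + 9025) + 10497) = 15608 + (5421 + 10497) = 15608 + 15918 = 31526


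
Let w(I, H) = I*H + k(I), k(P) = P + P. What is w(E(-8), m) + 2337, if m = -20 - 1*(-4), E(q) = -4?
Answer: 2393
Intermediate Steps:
k(P) = 2*P
m = -16 (m = -20 + 4 = -16)
w(I, H) = 2*I + H*I (w(I, H) = I*H + 2*I = H*I + 2*I = 2*I + H*I)
w(E(-8), m) + 2337 = -4*(2 - 16) + 2337 = -4*(-14) + 2337 = 56 + 2337 = 2393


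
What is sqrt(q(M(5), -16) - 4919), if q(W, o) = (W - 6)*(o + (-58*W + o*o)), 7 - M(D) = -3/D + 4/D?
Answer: 3*I*sqrt(14007)/5 ≈ 71.011*I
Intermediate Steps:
M(D) = 7 - 1/D (M(D) = 7 - (-3/D + 4/D) = 7 - 1/D)
q(W, o) = (-6 + W)*(o + o**2 - 58*W) (q(W, o) = (-6 + W)*(o + (-58*W + o**2)) = (-6 + W)*(o + (o**2 - 58*W)) = (-6 + W)*(o + o**2 - 58*W))
sqrt(q(M(5), -16) - 4919) = sqrt((-58*(7 - 1/5)**2 - 6*(-16) - 6*(-16)**2 + 348*(7 - 1/5) + (7 - 1/5)*(-16) + (7 - 1/5)*(-16)**2) - 4919) = sqrt((-58*(7 - 1*1/5)**2 + 96 - 6*256 + 348*(7 - 1*1/5) + (7 - 1*1/5)*(-16) + (7 - 1*1/5)*256) - 4919) = sqrt((-58*(7 - 1/5)**2 + 96 - 1536 + 348*(7 - 1/5) + (7 - 1/5)*(-16) + (7 - 1/5)*256) - 4919) = sqrt((-58*(34/5)**2 + 96 - 1536 + 348*(34/5) + (34/5)*(-16) + (34/5)*256) - 4919) = sqrt((-58*1156/25 + 96 - 1536 + 11832/5 - 544/5 + 8704/5) - 4919) = sqrt((-67048/25 + 96 - 1536 + 11832/5 - 544/5 + 8704/5) - 4919) = sqrt(-3088/25 - 4919) = sqrt(-126063/25) = 3*I*sqrt(14007)/5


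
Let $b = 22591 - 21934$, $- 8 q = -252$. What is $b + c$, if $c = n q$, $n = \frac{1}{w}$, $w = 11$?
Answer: $\frac{14517}{22} \approx 659.86$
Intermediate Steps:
$q = \frac{63}{2}$ ($q = \left(- \frac{1}{8}\right) \left(-252\right) = \frac{63}{2} \approx 31.5$)
$n = \frac{1}{11} \approx 0.090909$
$c = \frac{63}{22}$ ($c = \frac{1}{11} \cdot \frac{63}{2} = \frac{63}{22} \approx 2.8636$)
$b = 657$
$b + c = 657 + \frac{63}{22} = \frac{14517}{22}$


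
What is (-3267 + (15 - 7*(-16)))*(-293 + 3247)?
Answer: -9275560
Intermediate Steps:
(-3267 + (15 - 7*(-16)))*(-293 + 3247) = (-3267 + (15 + 112))*2954 = (-3267 + 127)*2954 = -3140*2954 = -9275560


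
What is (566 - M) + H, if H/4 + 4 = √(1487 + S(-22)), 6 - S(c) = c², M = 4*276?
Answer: -554 + 4*√1009 ≈ -426.94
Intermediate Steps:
M = 1104
S(c) = 6 - c²
H = -16 + 4*√1009 (H = -16 + 4*√(1487 + (6 - 1*(-22)²)) = -16 + 4*√(1487 + (6 - 1*484)) = -16 + 4*√(1487 + (6 - 484)) = -16 + 4*√(1487 - 478) = -16 + 4*√1009 ≈ 111.06)
(566 - M) + H = (566 - 1*1104) + (-16 + 4*√1009) = (566 - 1104) + (-16 + 4*√1009) = -538 + (-16 + 4*√1009) = -554 + 4*√1009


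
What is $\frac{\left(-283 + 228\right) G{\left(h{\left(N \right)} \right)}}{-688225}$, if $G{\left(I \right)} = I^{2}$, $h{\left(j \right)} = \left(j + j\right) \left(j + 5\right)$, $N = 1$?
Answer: $\frac{1584}{137645} \approx 0.011508$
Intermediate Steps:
$h{\left(j \right)} = 2 j \left(5 + j\right)$
$\frac{\left(-283 + 228\right) G{\left(h{\left(N \right)} \right)}}{-688225} = \frac{\left(-283 + 228\right) \left(2 \cdot 1 \left(5 + 1\right)\right)^{2}}{-688225} = - 55 \left(2 \cdot 1 \cdot 6\right)^{2} \left(- \frac{1}{688225}\right) = - 55 \cdot 12^{2} \left(- \frac{1}{688225}\right) = \left(-55\right) 144 \left(- \frac{1}{688225}\right) = \left(-7920\right) \left(- \frac{1}{688225}\right) = \frac{1584}{137645}$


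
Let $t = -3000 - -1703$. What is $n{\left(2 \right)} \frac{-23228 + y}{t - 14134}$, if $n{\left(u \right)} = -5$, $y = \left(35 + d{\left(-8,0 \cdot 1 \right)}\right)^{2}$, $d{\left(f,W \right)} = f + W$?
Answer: $- \frac{112495}{15431} \approx -7.2902$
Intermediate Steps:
$d{\left(f,W \right)} = W + f$
$y = 729$ ($y = \left(35 + \left(0 \cdot 1 - 8\right)\right)^{2} = \left(35 + \left(0 - 8\right)\right)^{2} = \left(35 - 8\right)^{2} = 27^{2} = 729$)
$t = -1297$ ($t = -3000 + 1703 = -1297$)
$n{\left(2 \right)} \frac{-23228 + y}{t - 14134} = - 5 \frac{-23228 + 729}{-1297 - 14134} = - 5 \left(- \frac{22499}{-15431}\right) = - 5 \left(\left(-22499\right) \left(- \frac{1}{15431}\right)\right) = \left(-5\right) \frac{22499}{15431} = - \frac{112495}{15431}$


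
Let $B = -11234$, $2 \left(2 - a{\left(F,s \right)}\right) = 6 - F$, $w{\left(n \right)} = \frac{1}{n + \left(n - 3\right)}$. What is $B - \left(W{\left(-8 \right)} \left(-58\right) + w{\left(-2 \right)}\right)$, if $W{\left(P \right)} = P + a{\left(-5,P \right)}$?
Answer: $- \frac{83306}{7} \approx -11901.0$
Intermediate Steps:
$w{\left(n \right)} = \frac{1}{-3 + 2 n}$ ($w{\left(n \right)} = \frac{1}{n + \left(-3 + n\right)} = \frac{1}{-3 + 2 n}$)
$a{\left(F,s \right)} = -1 + \frac{F}{2}$ ($a{\left(F,s \right)} = 2 - \frac{6 - F}{2} = 2 + \left(-3 + \frac{F}{2}\right) = -1 + \frac{F}{2}$)
$W{\left(P \right)} = - \frac{7}{2} + P$ ($W{\left(P \right)} = P + \left(-1 + \frac{1}{2} \left(-5\right)\right) = P - \frac{7}{2} = - \frac{7}{2} + P$)
$B - \left(W{\left(-8 \right)} \left(-58\right) + w{\left(-2 \right)}\right) = -11234 - \left(\left(- \frac{7}{2} - 8\right) \left(-58\right) + \frac{1}{-3 + 2 \left(-2\right)}\right) = -11234 - \left(\left(- \frac{23}{2}\right) \left(-58\right) + \frac{1}{-3 - 4}\right) = -11234 - \left(667 + \frac{1}{-7}\right) = -11234 - \left(667 - \frac{1}{7}\right) = -11234 - \frac{4668}{7} = - \frac{83306}{7}$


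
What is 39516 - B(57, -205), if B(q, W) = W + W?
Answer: 39926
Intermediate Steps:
B(q, W) = 2*W
39516 - B(57, -205) = 39516 - 2*(-205) = 39516 - 1*(-410) = 39516 + 410 = 39926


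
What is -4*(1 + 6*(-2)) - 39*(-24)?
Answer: 980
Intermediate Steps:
-4*(1 + 6*(-2)) - 39*(-24) = -4*(1 - 12) + 936 = -4*(-11) + 936 = 44 + 936 = 980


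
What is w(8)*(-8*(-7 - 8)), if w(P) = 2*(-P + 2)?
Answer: -1440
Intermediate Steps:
w(P) = 4 - 2*P (w(P) = 2*(2 - P) = 4 - 2*P)
w(8)*(-8*(-7 - 8)) = (4 - 2*8)*(-8*(-7 - 8)) = (4 - 16)*(-8*(-15)) = -12*120 = -1440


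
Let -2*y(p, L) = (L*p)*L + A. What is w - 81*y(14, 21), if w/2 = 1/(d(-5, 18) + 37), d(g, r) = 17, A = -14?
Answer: 6735961/27 ≈ 2.4948e+5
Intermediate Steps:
y(p, L) = 7 - p*L²/2 (y(p, L) = -((L*p)*L - 14)/2 = -(p*L² - 14)/2 = -(-14 + p*L²)/2 = 7 - p*L²/2)
w = 1/27 (w = 2/(17 + 37) = 2/54 = 2*(1/54) = 1/27 ≈ 0.037037)
w - 81*y(14, 21) = 1/27 - 81*(7 - ½*14*21²) = 1/27 - 81*(7 - ½*14*441) = 1/27 - 81*(7 - 3087) = 1/27 - 81*(-3080) = 1/27 + 249480 = 6735961/27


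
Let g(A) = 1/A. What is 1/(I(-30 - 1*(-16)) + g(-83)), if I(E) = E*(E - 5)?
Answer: 83/22077 ≈ 0.0037596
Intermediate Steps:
I(E) = E*(-5 + E)
1/(I(-30 - 1*(-16)) + g(-83)) = 1/((-30 - 1*(-16))*(-5 + (-30 - 1*(-16))) + 1/(-83)) = 1/((-30 + 16)*(-5 + (-30 + 16)) - 1/83) = 1/(-14*(-5 - 14) - 1/83) = 1/(-14*(-19) - 1/83) = 1/(266 - 1/83) = 1/(22077/83) = 83/22077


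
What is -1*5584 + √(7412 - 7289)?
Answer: -5584 + √123 ≈ -5572.9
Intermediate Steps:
-1*5584 + √(7412 - 7289) = -5584 + √123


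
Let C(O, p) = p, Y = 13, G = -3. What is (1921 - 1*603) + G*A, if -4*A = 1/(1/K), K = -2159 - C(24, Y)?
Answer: -311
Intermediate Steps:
K = -2172 (K = -2159 - 1*13 = -2159 - 13 = -2172)
A = 543 (A = -1/(4*(1/(-2172))) = -1/(4*(-1/2172)) = -¼*(-2172) = 543)
(1921 - 1*603) + G*A = (1921 - 1*603) - 3*543 = (1921 - 603) - 1629 = 1318 - 1629 = -311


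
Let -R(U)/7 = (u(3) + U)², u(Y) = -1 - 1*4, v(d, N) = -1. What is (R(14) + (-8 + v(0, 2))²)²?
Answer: 236196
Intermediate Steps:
u(Y) = -5 (u(Y) = -1 - 4 = -5)
R(U) = -7*(-5 + U)²
(R(14) + (-8 + v(0, 2))²)² = (-7*(-5 + 14)² + (-8 - 1)²)² = (-7*9² + (-9)²)² = (-7*81 + 81)² = (-567 + 81)² = (-486)² = 236196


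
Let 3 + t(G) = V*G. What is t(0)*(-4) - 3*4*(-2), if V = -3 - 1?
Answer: 36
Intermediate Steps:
V = -4
t(G) = -3 - 4*G
t(0)*(-4) - 3*4*(-2) = (-3 - 4*0)*(-4) - 3*4*(-2) = (-3 + 0)*(-4) - 12*(-2) = -3*(-4) + 24 = 12 + 24 = 36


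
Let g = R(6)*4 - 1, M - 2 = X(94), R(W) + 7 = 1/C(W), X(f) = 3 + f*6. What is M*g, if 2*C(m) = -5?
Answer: -87057/5 ≈ -17411.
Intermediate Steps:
C(m) = -5/2 (C(m) = (½)*(-5) = -5/2)
X(f) = 3 + 6*f
R(W) = -37/5 (R(W) = -7 + 1/(-5/2) = -7 - ⅖ = -37/5)
M = 569 (M = 2 + (3 + 6*94) = 2 + (3 + 564) = 2 + 567 = 569)
g = -153/5 (g = -37/5*4 - 1 = -148/5 - 1 = -153/5 ≈ -30.600)
M*g = 569*(-153/5) = -87057/5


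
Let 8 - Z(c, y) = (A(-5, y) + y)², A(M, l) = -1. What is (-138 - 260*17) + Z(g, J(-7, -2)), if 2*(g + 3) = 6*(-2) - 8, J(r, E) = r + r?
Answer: -4775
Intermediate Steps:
J(r, E) = 2*r
g = -13 (g = -3 + (6*(-2) - 8)/2 = -3 + (-12 - 8)/2 = -3 + (½)*(-20) = -3 - 10 = -13)
Z(c, y) = 8 - (-1 + y)²
(-138 - 260*17) + Z(g, J(-7, -2)) = (-138 - 260*17) + (8 - (-1 + 2*(-7))²) = (-138 - 4420) + (8 - (-1 - 14)²) = -4558 + (8 - 1*(-15)²) = -4558 + (8 - 1*225) = -4558 + (8 - 225) = -4558 - 217 = -4775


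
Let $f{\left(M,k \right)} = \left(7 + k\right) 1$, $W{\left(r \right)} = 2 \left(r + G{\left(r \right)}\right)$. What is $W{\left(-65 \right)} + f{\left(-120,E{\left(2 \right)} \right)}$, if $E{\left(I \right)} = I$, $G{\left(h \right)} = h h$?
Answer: $8329$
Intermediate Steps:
$G{\left(h \right)} = h^{2}$
$W{\left(r \right)} = 2 r + 2 r^{2}$ ($W{\left(r \right)} = 2 \left(r + r^{2}\right) = 2 r + 2 r^{2}$)
$f{\left(M,k \right)} = 7 + k$
$W{\left(-65 \right)} + f{\left(-120,E{\left(2 \right)} \right)} = 2 \left(-65\right) \left(1 - 65\right) + \left(7 + 2\right) = 2 \left(-65\right) \left(-64\right) + 9 = 8320 + 9 = 8329$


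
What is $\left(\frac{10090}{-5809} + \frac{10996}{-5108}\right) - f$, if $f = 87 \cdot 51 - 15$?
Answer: $- \frac{32831661117}{7418093} \approx -4425.9$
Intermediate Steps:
$f = 4422$ ($f = 4437 - 15 = 4422$)
$\left(\frac{10090}{-5809} + \frac{10996}{-5108}\right) - f = \left(\frac{10090}{-5809} + \frac{10996}{-5108}\right) - 4422 = \left(10090 \left(- \frac{1}{5809}\right) + 10996 \left(- \frac{1}{5108}\right)\right) - 4422 = \left(- \frac{10090}{5809} - \frac{2749}{1277}\right) - 4422 = - \frac{28853871}{7418093} - 4422 = - \frac{32831661117}{7418093}$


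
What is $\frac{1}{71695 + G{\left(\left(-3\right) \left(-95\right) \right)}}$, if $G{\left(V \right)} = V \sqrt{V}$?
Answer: $\frac{14339}{1023404780} - \frac{57 \sqrt{285}}{1023404780} \approx 1.3071 \cdot 10^{-5}$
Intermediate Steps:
$G{\left(V \right)} = V^{\frac{3}{2}}$
$\frac{1}{71695 + G{\left(\left(-3\right) \left(-95\right) \right)}} = \frac{1}{71695 + \left(\left(-3\right) \left(-95\right)\right)^{\frac{3}{2}}} = \frac{1}{71695 + 285^{\frac{3}{2}}} = \frac{1}{71695 + 285 \sqrt{285}}$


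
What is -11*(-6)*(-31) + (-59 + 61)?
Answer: -2044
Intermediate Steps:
-11*(-6)*(-31) + (-59 + 61) = 66*(-31) + 2 = -2046 + 2 = -2044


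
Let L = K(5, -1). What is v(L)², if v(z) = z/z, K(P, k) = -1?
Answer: 1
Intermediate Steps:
L = -1
v(z) = 1
v(L)² = 1² = 1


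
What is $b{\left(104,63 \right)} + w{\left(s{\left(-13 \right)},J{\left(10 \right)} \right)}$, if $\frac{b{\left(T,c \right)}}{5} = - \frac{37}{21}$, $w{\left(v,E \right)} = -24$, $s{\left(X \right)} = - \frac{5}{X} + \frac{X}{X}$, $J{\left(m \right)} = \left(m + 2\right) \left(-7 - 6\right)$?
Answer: $- \frac{689}{21} \approx -32.81$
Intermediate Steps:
$J{\left(m \right)} = -26 - 13 m$ ($J{\left(m \right)} = \left(2 + m\right) \left(-13\right) = -26 - 13 m$)
$s{\left(X \right)} = 1 - \frac{5}{X}$ ($s{\left(X \right)} = - \frac{5}{X} + 1 = 1 - \frac{5}{X}$)
$b{\left(T,c \right)} = - \frac{185}{21}$ ($b{\left(T,c \right)} = 5 \left(- \frac{37}{21}\right) = - \frac{185}{21}$)
$b{\left(104,63 \right)} + w{\left(s{\left(-13 \right)},J{\left(10 \right)} \right)} = - \frac{185}{21} - 24 = - \frac{689}{21}$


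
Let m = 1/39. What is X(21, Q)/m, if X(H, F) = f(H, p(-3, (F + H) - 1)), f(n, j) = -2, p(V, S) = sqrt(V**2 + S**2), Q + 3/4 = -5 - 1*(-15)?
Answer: -78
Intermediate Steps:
Q = 37/4 (Q = -3/4 + (-5 - 1*(-15)) = -3/4 + (-5 + 15) = -3/4 + 10 = 37/4 ≈ 9.2500)
p(V, S) = sqrt(S**2 + V**2)
m = 1/39 ≈ 0.025641
X(H, F) = -2
X(21, Q)/m = -2/1/39 = -2*39 = -78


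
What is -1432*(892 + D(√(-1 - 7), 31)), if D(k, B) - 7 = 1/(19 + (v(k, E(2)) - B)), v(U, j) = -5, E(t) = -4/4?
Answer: -21883824/17 ≈ -1.2873e+6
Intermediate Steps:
E(t) = -1 (E(t) = -4*¼ = -1)
D(k, B) = 7 + 1/(14 - B) (D(k, B) = 7 + 1/(19 + (-5 - B)) = 7 + 1/(14 - B))
-1432*(892 + D(√(-1 - 7), 31)) = -1432*(892 + (-99 + 7*31)/(-14 + 31)) = -1432*(892 + (-99 + 217)/17) = -1432*(892 + (1/17)*118) = -1432*(892 + 118/17) = -1432*15282/17 = -21883824/17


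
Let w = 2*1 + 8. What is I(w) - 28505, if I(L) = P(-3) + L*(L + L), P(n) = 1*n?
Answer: -28308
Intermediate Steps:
P(n) = n
w = 10 (w = 2 + 8 = 10)
I(L) = -3 + 2*L² (I(L) = -3 + L*(L + L) = -3 + L*(2*L) = -3 + 2*L²)
I(w) - 28505 = (-3 + 2*10²) - 28505 = (-3 + 2*100) - 28505 = (-3 + 200) - 28505 = 197 - 28505 = -28308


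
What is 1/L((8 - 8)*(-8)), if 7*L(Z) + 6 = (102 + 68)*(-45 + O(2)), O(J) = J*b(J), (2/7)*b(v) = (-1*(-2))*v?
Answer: -7/2896 ≈ -0.0024171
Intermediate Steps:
b(v) = 7*v (b(v) = 7*((-1*(-2))*v)/2 = 7*(2*v)/2 = 7*v)
O(J) = 7*J**2 (O(J) = J*(7*J) = 7*J**2)
L(Z) = -2896/7 (L(Z) = -6/7 + ((102 + 68)*(-45 + 7*2**2))/7 = -6/7 + (170*(-45 + 7*4))/7 = -6/7 + (170*(-45 + 28))/7 = -6/7 + (170*(-17))/7 = -6/7 + (1/7)*(-2890) = -6/7 - 2890/7 = -2896/7)
1/L((8 - 8)*(-8)) = 1/(-2896/7) = -7/2896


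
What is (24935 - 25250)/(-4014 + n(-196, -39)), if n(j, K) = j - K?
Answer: 315/4171 ≈ 0.075521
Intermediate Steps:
(24935 - 25250)/(-4014 + n(-196, -39)) = (24935 - 25250)/(-4014 + (-196 - 1*(-39))) = -315/(-4014 + (-196 + 39)) = -315/(-4014 - 157) = -315/(-4171) = -315*(-1/4171) = 315/4171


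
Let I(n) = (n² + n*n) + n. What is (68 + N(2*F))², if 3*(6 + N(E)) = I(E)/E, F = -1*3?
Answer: 30625/9 ≈ 3402.8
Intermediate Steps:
I(n) = n + 2*n² (I(n) = (n² + n²) + n = 2*n² + n = n + 2*n²)
F = -3
N(E) = -17/3 + 2*E/3 (N(E) = -6 + ((E*(1 + 2*E))/E)/3 = -6 + (1 + 2*E)/3 = -6 + (⅓ + 2*E/3) = -17/3 + 2*E/3)
(68 + N(2*F))² = (68 + (-17/3 + 2*(2*(-3))/3))² = (68 + (-17/3 + (⅔)*(-6)))² = (68 + (-17/3 - 4))² = (68 - 29/3)² = (175/3)² = 30625/9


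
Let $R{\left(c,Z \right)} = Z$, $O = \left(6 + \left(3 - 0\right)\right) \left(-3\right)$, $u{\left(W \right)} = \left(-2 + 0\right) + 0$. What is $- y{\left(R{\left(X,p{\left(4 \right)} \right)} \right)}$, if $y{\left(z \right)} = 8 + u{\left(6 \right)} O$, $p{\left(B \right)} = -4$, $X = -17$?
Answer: $-62$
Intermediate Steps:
$u{\left(W \right)} = -2$ ($u{\left(W \right)} = -2 + 0 = -2$)
$O = -27$ ($O = \left(6 + \left(3 + 0\right)\right) \left(-3\right) = \left(6 + 3\right) \left(-3\right) = 9 \left(-3\right) = -27$)
$y{\left(z \right)} = 62$ ($y{\left(z \right)} = 8 - -54 = 8 + 54 = 62$)
$- y{\left(R{\left(X,p{\left(4 \right)} \right)} \right)} = \left(-1\right) 62 = -62$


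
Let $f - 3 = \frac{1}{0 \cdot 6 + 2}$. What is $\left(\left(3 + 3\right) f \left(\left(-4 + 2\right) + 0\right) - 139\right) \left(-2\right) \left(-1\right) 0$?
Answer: $0$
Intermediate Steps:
$f = \frac{7}{2}$ ($f = 3 + \frac{1}{0 \cdot 6 + 2} = 3 + \frac{1}{0 + 2} = 3 + \frac{1}{2} = \frac{7}{2} \approx 3.5$)
$\left(\left(3 + 3\right) f \left(\left(-4 + 2\right) + 0\right) - 139\right) \left(-2\right) \left(-1\right) 0 = \left(\left(3 + 3\right) \frac{7 \left(\left(-4 + 2\right) + 0\right)}{2} - 139\right) \left(-2\right) \left(-1\right) 0 = \left(6 \frac{7 \left(-2 + 0\right)}{2} - 139\right) 2 \cdot 0 = \left(6 \cdot \frac{7}{2} \left(-2\right) - 139\right) 0 = \left(6 \left(-7\right) - 139\right) 0 = \left(-42 - 139\right) 0 = \left(-181\right) 0 = 0$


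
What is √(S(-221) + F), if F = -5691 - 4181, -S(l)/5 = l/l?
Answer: I*√9877 ≈ 99.383*I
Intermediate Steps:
S(l) = -5 (S(l) = -5*l/l = -5*1 = -5)
F = -9872
√(S(-221) + F) = √(-5 - 9872) = √(-9877) = I*√9877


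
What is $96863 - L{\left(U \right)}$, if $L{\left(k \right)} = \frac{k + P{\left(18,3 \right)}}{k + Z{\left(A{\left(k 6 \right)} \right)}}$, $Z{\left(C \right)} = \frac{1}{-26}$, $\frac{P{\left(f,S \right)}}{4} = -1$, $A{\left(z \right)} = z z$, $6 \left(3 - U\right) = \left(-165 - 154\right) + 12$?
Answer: $\frac{408951673}{4222} \approx 96862.0$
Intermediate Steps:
$U = \frac{325}{6}$ ($U = 3 - \frac{\left(-165 - 154\right) + 12}{6} = 3 - \frac{-319 + 12}{6} = 3 - - \frac{307}{6} = 3 + \frac{307}{6} = \frac{325}{6} \approx 54.167$)
$A{\left(z \right)} = z^{2}$
$P{\left(f,S \right)} = -4$ ($P{\left(f,S \right)} = 4 \left(-1\right) = -4$)
$Z{\left(C \right)} = - \frac{1}{26}$
$L{\left(k \right)} = \frac{-4 + k}{- \frac{1}{26} + k}$ ($L{\left(k \right)} = \frac{k - 4}{k - \frac{1}{26}} = \frac{-4 + k}{- \frac{1}{26} + k}$)
$96863 - L{\left(U \right)} = 96863 - \frac{26 \left(-4 + \frac{325}{6}\right)}{-1 + 26 \cdot \frac{325}{6}} = 96863 - 26 \frac{1}{-1 + \frac{4225}{3}} \cdot \frac{301}{6} = 96863 - 26 \frac{1}{\frac{4222}{3}} \cdot \frac{301}{6} = 96863 - 26 \cdot \frac{3}{4222} \cdot \frac{301}{6} = 96863 - \frac{3913}{4222} = \frac{408951673}{4222}$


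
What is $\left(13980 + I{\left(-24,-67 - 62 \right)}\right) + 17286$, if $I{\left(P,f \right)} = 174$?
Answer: $31440$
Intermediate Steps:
$\left(13980 + I{\left(-24,-67 - 62 \right)}\right) + 17286 = \left(13980 + 174\right) + 17286 = 14154 + 17286 = 31440$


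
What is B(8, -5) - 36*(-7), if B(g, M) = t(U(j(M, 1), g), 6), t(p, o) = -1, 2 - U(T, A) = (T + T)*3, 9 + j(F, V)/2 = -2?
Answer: 251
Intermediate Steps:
j(F, V) = -22 (j(F, V) = -18 + 2*(-2) = -18 - 4 = -22)
U(T, A) = 2 - 6*T (U(T, A) = 2 - (T + T)*3 = 2 - 2*T*3 = 2 - 6*T)
B(g, M) = -1
B(8, -5) - 36*(-7) = -1 - 36*(-7) = -1 + 252 = 251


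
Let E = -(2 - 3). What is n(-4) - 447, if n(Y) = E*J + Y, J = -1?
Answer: -452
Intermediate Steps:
E = 1 (E = -1*(-1) = 1)
n(Y) = -1 + Y (n(Y) = 1*(-1) + Y = -1 + Y)
n(-4) - 447 = (-1 - 4) - 447 = -5 - 447 = -452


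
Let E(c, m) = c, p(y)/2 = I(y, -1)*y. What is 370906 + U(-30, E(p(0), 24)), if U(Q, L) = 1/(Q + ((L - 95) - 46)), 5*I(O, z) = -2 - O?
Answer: 63424925/171 ≈ 3.7091e+5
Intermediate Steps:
I(O, z) = -⅖ - O/5 (I(O, z) = (-2 - O)/5 = -⅖ - O/5)
p(y) = 2*y*(-⅖ - y/5) (p(y) = 2*((-⅖ - y/5)*y) = 2*(y*(-⅖ - y/5)) = 2*y*(-⅖ - y/5))
U(Q, L) = 1/(-141 + L + Q) (U(Q, L) = 1/(Q + ((-95 + L) - 46)) = 1/(Q + (-141 + L)) = 1/(-141 + L + Q))
370906 + U(-30, E(p(0), 24)) = 370906 + 1/(-141 - ⅖*0*(2 + 0) - 30) = 370906 + 1/(-141 - ⅖*0*2 - 30) = 370906 + 1/(-141 + 0 - 30) = 370906 + 1/(-171) = 370906 - 1/171 = 63424925/171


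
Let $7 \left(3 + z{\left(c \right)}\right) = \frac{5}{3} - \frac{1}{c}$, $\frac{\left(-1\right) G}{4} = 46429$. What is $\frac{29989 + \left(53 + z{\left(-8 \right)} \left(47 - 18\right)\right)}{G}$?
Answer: $- \frac{5033687}{31200288} \approx -0.16133$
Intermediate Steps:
$G = -185716$ ($G = \left(-4\right) 46429 = -185716$)
$z{\left(c \right)} = - \frac{58}{21} - \frac{1}{7 c}$ ($z{\left(c \right)} = -3 + \frac{\frac{5}{3} - \frac{1}{c}}{7} = -3 + \left(\frac{5}{21} - \frac{1}{7 c}\right) = - \frac{58}{21} - \frac{1}{7 c}$)
$\frac{29989 + \left(53 + z{\left(-8 \right)} \left(47 - 18\right)\right)}{G} = \frac{29989 + \left(53 + \frac{-3 - -464}{21 \left(-8\right)} \left(47 - 18\right)\right)}{-185716} = \left(29989 + \left(53 + \frac{1}{21} \left(- \frac{1}{8}\right) \left(-3 + 464\right) 29\right)\right) \left(- \frac{1}{185716}\right) = \left(29989 + \left(53 + \frac{1}{21} \left(- \frac{1}{8}\right) 461 \cdot 29\right)\right) \left(- \frac{1}{185716}\right) = \left(29989 + \left(53 - \frac{13369}{168}\right)\right) \left(- \frac{1}{185716}\right) = \left(29989 - \frac{4465}{168}\right) \left(- \frac{1}{185716}\right) = \frac{5033687}{168} \left(- \frac{1}{185716}\right) = - \frac{5033687}{31200288}$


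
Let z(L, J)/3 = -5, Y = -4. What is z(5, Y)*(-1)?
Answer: 15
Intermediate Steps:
z(L, J) = -15 (z(L, J) = 3*(-5) = -15)
z(5, Y)*(-1) = -15*(-1) = 15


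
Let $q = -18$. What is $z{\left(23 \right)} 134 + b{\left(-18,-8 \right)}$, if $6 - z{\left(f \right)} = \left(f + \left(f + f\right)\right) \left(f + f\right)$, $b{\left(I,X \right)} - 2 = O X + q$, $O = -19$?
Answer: $-424376$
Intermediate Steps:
$b{\left(I,X \right)} = -16 - 19 X$ ($b{\left(I,X \right)} = 2 - \left(18 + 19 X\right) = -16 - 19 X$)
$z{\left(f \right)} = 6 - 6 f^{2}$ ($z{\left(f \right)} = 6 - \left(f + \left(f + f\right)\right) \left(f + f\right) = 6 - \left(f + 2 f\right) 2 f = 6 - 3 f 2 f = 6 - 6 f^{2}$)
$z{\left(23 \right)} 134 + b{\left(-18,-8 \right)} = \left(6 - 6 \cdot 23^{2}\right) 134 - -136 = \left(6 - 3174\right) 134 + \left(-16 + 152\right) = \left(6 - 3174\right) 134 + 136 = \left(-3168\right) 134 + 136 = -424512 + 136 = -424376$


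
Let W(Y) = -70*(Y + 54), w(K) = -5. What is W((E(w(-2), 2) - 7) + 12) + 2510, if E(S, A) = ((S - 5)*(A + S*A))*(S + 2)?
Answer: 15180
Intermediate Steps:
E(S, A) = (-5 + S)*(2 + S)*(A + A*S) (E(S, A) = ((-5 + S)*(A + A*S))*(2 + S) = (-5 + S)*(2 + S)*(A + A*S))
W(Y) = -3780 - 70*Y (W(Y) = -70*(54 + Y) = -3780 - 70*Y)
W((E(w(-2), 2) - 7) + 12) + 2510 = (-3780 - 70*((2*(-10 + (-5)³ - 13*(-5) - 2*(-5)²) - 7) + 12)) + 2510 = (-3780 - 70*((2*(-10 - 125 + 65 - 2*25) - 7) + 12)) + 2510 = (-3780 - 70*((2*(-10 - 125 + 65 - 50) - 7) + 12)) + 2510 = (-3780 - 70*((2*(-120) - 7) + 12)) + 2510 = (-3780 - 70*((-240 - 7) + 12)) + 2510 = (-3780 - 70*(-247 + 12)) + 2510 = (-3780 - 70*(-235)) + 2510 = (-3780 + 16450) + 2510 = 12670 + 2510 = 15180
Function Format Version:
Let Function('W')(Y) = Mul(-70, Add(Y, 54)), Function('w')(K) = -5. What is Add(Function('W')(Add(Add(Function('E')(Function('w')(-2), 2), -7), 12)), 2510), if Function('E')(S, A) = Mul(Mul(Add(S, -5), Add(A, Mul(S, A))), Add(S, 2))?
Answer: 15180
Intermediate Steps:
Function('E')(S, A) = Mul(Add(-5, S), Add(2, S), Add(A, Mul(A, S))) (Function('E')(S, A) = Mul(Mul(Add(-5, S), Add(A, Mul(A, S))), Add(2, S)) = Mul(Add(-5, S), Add(2, S), Add(A, Mul(A, S))))
Function('W')(Y) = Add(-3780, Mul(-70, Y)) (Function('W')(Y) = Mul(-70, Add(54, Y)) = Add(-3780, Mul(-70, Y)))
Add(Function('W')(Add(Add(Function('E')(Function('w')(-2), 2), -7), 12)), 2510) = Add(Add(-3780, Mul(-70, Add(Add(Mul(2, Add(-10, Pow(-5, 3), Mul(-13, -5), Mul(-2, Pow(-5, 2)))), -7), 12))), 2510) = Add(Add(-3780, Mul(-70, Add(Add(Mul(2, Add(-10, -125, 65, Mul(-2, 25))), -7), 12))), 2510) = Add(Add(-3780, Mul(-70, Add(Add(Mul(2, Add(-10, -125, 65, -50)), -7), 12))), 2510) = Add(Add(-3780, Mul(-70, Add(Add(Mul(2, -120), -7), 12))), 2510) = Add(Add(-3780, Mul(-70, Add(Add(-240, -7), 12))), 2510) = Add(Add(-3780, Mul(-70, Add(-247, 12))), 2510) = Add(Add(-3780, Mul(-70, -235)), 2510) = Add(Add(-3780, 16450), 2510) = Add(12670, 2510) = 15180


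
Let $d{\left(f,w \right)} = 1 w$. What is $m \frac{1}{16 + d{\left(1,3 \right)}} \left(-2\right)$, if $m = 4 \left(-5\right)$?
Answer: $\frac{40}{19} \approx 2.1053$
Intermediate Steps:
$d{\left(f,w \right)} = w$
$m = -20$
$m \frac{1}{16 + d{\left(1,3 \right)}} \left(-2\right) = - 20 \frac{1}{16 + 3} \left(-2\right) = - 20 \cdot \frac{1}{19} \left(-2\right) = \left(-20\right) \left(- \frac{2}{19}\right) = \frac{40}{19}$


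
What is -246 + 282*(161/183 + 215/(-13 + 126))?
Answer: 3712894/6893 ≈ 538.65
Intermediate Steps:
-246 + 282*(161/183 + 215/(-13 + 126)) = -246 + 282*(161*(1/183) + 215/113) = -246 + 282*(161/183 + 215*(1/113)) = -246 + 282*(161/183 + 215/113) = -246 + 282*(57538/20679) = -246 + 5408572/6893 = 3712894/6893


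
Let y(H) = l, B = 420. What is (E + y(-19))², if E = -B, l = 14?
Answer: 164836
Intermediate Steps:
y(H) = 14
E = -420 (E = -1*420 = -420)
(E + y(-19))² = (-420 + 14)² = (-406)² = 164836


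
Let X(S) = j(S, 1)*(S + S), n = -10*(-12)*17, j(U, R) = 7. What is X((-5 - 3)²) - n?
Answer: -1144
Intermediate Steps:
n = 2040 (n = 120*17 = 2040)
X(S) = 14*S (X(S) = 7*(S + S) = 7*(2*S) = 14*S)
X((-5 - 3)²) - n = 14*(-5 - 3)² - 1*2040 = 14*(-8)² - 2040 = 14*64 - 2040 = 896 - 2040 = -1144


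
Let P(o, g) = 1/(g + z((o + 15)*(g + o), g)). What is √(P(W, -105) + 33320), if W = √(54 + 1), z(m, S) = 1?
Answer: 3*√10010806/52 ≈ 182.54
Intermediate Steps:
W = √55 ≈ 7.4162
P(o, g) = 1/(1 + g) (P(o, g) = 1/(g + 1) = 1/(1 + g))
√(P(W, -105) + 33320) = √(1/(1 - 105) + 33320) = √(1/(-104) + 33320) = √(-1/104 + 33320) = √(3465279/104) = 3*√10010806/52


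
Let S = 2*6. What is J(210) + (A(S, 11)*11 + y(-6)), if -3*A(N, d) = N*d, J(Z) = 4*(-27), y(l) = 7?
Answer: -585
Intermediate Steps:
J(Z) = -108
S = 12
A(N, d) = -N*d/3
J(210) + (A(S, 11)*11 + y(-6)) = -108 + (-1/3*12*11*11 + 7) = -108 + (-44*11 + 7) = -108 + (-484 + 7) = -108 - 477 = -585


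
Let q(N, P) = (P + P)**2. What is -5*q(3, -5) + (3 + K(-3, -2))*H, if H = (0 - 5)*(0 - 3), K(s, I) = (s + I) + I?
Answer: -560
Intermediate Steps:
K(s, I) = s + 2*I (K(s, I) = (I + s) + I = s + 2*I)
H = 15 (H = -5*(-3) = 15)
q(N, P) = 4*P**2 (q(N, P) = (2*P)**2 = 4*P**2)
-5*q(3, -5) + (3 + K(-3, -2))*H = -20*(-5)**2 + (3 + (-3 + 2*(-2)))*15 = -20*25 + (3 + (-3 - 4))*15 = -5*100 + (3 - 7)*15 = -500 - 4*15 = -500 - 60 = -560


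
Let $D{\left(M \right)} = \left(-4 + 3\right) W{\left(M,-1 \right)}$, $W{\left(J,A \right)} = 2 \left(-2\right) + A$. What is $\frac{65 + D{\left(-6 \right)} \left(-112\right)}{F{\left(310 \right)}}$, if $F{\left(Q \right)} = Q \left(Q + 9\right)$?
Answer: $- \frac{9}{1798} \approx -0.0050056$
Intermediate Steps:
$W{\left(J,A \right)} = -4 + A$
$F{\left(Q \right)} = Q \left(9 + Q\right)$
$D{\left(M \right)} = 5$ ($D{\left(M \right)} = \left(-4 + 3\right) \left(-4 - 1\right) = \left(-1\right) \left(-5\right) = 5$)
$\frac{65 + D{\left(-6 \right)} \left(-112\right)}{F{\left(310 \right)}} = \frac{65 + 5 \left(-112\right)}{310 \left(9 + 310\right)} = \frac{65 - 560}{310 \cdot 319} = - \frac{495}{98890} = \left(-495\right) \frac{1}{98890} = - \frac{9}{1798}$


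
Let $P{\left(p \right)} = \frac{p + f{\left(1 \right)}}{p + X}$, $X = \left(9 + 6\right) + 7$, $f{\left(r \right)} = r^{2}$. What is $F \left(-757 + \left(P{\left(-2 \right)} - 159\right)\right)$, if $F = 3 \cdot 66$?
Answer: $- \frac{1813779}{10} \approx -1.8138 \cdot 10^{5}$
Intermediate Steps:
$X = 22$ ($X = 15 + 7 = 22$)
$P{\left(p \right)} = \frac{1 + p}{22 + p}$ ($P{\left(p \right)} = \frac{p + 1^{2}}{p + 22} = \frac{p + 1}{22 + p} = \frac{1 + p}{22 + p}$)
$F = 198$
$F \left(-757 + \left(P{\left(-2 \right)} - 159\right)\right) = 198 \left(-757 - \left(159 - \frac{1 - 2}{22 - 2}\right)\right) = 198 \left(-757 - \left(159 - \frac{1}{20} \left(-1\right)\right)\right) = 198 \left(-757 + \left(\frac{1}{20} \left(-1\right) - 159\right)\right) = 198 \left(-757 - \frac{3181}{20}\right) = 198 \left(- \frac{18321}{20}\right) = - \frac{1813779}{10}$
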